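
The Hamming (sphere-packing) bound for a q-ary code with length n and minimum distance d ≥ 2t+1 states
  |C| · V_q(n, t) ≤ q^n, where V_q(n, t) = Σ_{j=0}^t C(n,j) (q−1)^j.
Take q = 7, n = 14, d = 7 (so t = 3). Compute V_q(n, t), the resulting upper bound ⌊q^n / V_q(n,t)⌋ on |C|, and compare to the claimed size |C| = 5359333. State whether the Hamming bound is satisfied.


V_q(n, t) = 81985, q^n = 678223072849, Hamming bound = 8272526, |C| = 5359333 ≤ bound (satisfied).

Step 1: Compute V_q(n, t) = Σ_{j=0}^3 C(n, j) (q−1)^j.
  j = 0: C(14,0)·(6)^0 = 1·1 = 1.
  j = 1: C(14,1)·(6)^1 = 14·6 = 84.
  j = 2: C(14,2)·(6)^2 = 91·36 = 3276.
  j = 3: C(14,3)·(6)^3 = 364·216 = 78624.
  V_q(n, t) = 1 + 84 + 3276 + 78624 = 81985.
Step 2: q^n = 7^14 = 678223072849.
Step 3: Hamming bound ⌊q^n / V_q(n,t)⌋ = ⌊678223072849/81985⌋ = 8272526.
Step 4: Compare |C| = 5359333 to 8272526: satisfied.
The claimed |C| lies below the Hamming bound.


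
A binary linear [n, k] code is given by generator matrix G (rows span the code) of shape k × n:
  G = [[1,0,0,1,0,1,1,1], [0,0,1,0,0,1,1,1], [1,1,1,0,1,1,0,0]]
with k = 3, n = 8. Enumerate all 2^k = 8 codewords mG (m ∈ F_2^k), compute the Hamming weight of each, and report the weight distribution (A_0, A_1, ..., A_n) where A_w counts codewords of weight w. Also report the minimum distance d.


Weight distribution: A_0 = 1, A_3 = 1, A_4 = 2, A_5 = 3, A_6 = 1. Minimum distance d = 3.

Enumerate all 2^3 = 8 messages m ∈ F_2^3.
For each, compute codeword c = mG in F_2^8, then tally its weight.
  m = 000 → c = 00000000, weight = 0.
  m = 100 → c = 10010111, weight = 5.
  m = 010 → c = 00100111, weight = 4.
  m = 110 → c = 10110000, weight = 3.
  m = 001 → c = 11101100, weight = 5.
  m = 101 → c = 01111011, weight = 6.
  m = 011 → c = 11001011, weight = 5.
  m = 111 → c = 01011100, weight = 4.
Tally weights:
  weight 0: 1 codewords.
  weight 3: 1 codewords.
  weight 4: 2 codewords.
  weight 5: 3 codewords.
  weight 6: 1 codewords.
Minimum distance d = smallest w > 0 with A_w > 0 = 3.
Sanity: Σ A_w = 8 = 2^3 = 8 ✓.


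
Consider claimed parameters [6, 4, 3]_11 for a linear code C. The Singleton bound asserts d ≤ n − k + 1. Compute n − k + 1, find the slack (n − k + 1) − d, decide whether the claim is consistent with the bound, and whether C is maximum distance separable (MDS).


Singleton RHS = n − k + 1 = 3, slack = 0, bound satisfied, MDS.

Singleton bound: d ≤ n − k + 1.
Here n = 6, k = 4, so n − k + 1 = 3.
Given d = 3, check d ≤ 3: YES.
Slack = (n − k + 1) − d = 0.
The code is MDS (slack = 0).
Description: the claimed parameters are [6, 4, 3]_11; such a code would be MDS (meets Singleton bound).


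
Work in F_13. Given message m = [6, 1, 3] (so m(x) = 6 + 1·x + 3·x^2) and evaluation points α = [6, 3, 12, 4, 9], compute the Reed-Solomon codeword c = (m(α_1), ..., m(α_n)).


c = [3, 10, 8, 6, 11]

Message polynomial: m(x) = 6 + 1·x + 3·x^2 (mod 13).
For each evaluation point α_i, compute m(α_i) mod 13:
  α_1 = 6: Horner steps 3 → 6 → 3, so m(6) = 3.
  α_2 = 3: Horner steps 3 → 10 → 10, so m(3) = 10.
  α_3 = 12: Horner steps 3 → 11 → 8, so m(12) = 8.
  α_4 = 4: Horner steps 3 → 0 → 6, so m(4) = 6.
  α_5 = 9: Horner steps 3 → 2 → 11, so m(9) = 11.
Codeword c = [3, 10, 8, 6, 11] ∈ F_13^5.


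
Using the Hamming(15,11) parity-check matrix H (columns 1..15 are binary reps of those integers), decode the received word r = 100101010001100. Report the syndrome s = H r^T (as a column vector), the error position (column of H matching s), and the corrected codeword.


s = (1, 0, 1, 0)^T, error position = 10, corrected codeword c = 100101010101100

Compute s = H r^T mod 2 one row at a time:
  s_1 = 1 + 0 + 0 + 0 + 1 + 1 + 0 + 0 = 3 ≡ 1 (mod 2).
  s_2 = 1 + 0 + 1 + 0 + 1 + 1 + 0 + 0 = 4 ≡ 0 (mod 2).
  s_3 = 0 + 0 + 1 + 0 + 0 + 0 + 0 + 0 = 1 ≡ 1 (mod 2).
  s_4 = 1 + 0 + 0 + 0 + 0 + 0 + 1 + 0 = 2 ≡ 0 (mod 2).
s = (1, 0, 1, 0)^T — this equals column 10 of H (binary 1010), so error is at position 10.
Correct: flip bit 10 of r = 100101010001100 to get c = 100101010101100.


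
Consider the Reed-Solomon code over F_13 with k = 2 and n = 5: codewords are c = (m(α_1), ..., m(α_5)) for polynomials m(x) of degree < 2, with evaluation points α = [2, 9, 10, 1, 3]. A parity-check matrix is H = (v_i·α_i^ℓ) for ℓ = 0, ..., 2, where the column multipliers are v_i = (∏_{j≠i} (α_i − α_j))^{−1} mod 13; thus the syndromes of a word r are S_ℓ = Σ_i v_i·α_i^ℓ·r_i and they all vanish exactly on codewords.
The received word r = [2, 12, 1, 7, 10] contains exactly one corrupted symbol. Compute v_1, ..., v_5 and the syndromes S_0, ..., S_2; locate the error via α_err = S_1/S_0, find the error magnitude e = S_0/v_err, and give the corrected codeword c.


S = (3, 1, 9), error at position 2, error magnitude e = 6, c = [2, 6, 1, 7, 10].

Step 1: column multipliers v_i = (∏_{j≠i}(α_i − α_j))^{−1} mod 13.
  i = 1 (α = 2): (2−9)(2−10)(2−1)(2−3) = (−7)·(−8)·1·(−1) = −56 ≡ 9, so v_1 = 9^{−1} = 3 (mod 13).
  i = 2 (α = 9): (9−2)(9−10)(9−1)(9−3) = 7·(−1)·8·6 = −336 ≡ 2, so v_2 = 2^{−1} = 7 (mod 13).
  i = 3 (α = 10): (10−2)(10−9)(10−1)(10−3) = 8·1·9·7 = 504 ≡ 10, so v_3 = 10^{−1} = 4 (mod 13).
  i = 4 (α = 1): (1−2)(1−9)(1−10)(1−3) = (−1)·(−8)·(−9)·(−2) = 144 ≡ 1, so v_4 = 1^{−1} = 1 (mod 13).
  i = 5 (α = 3): (3−2)(3−9)(3−10)(3−1) = 1·(−6)·(−7)·2 = 84 ≡ 6, so v_5 = 6^{−1} = 11 (mod 13).
  v = [3, 7, 4, 1, 11].
Step 2: syndromes of r = [2, 12, 1, 7, 10] (all sums mod 13).
  S_0 = Σ v_i r_i = 3·2 + 7·12 + 4·1 + 1·7 + 11·10 = 211 ≡ 3.
  S_1 = Σ v_i α_i r_i = 3·2·2 + 7·9·12 + 4·10·1 + 1·1·7 + 11·3·10 = 1145 ≡ 1.
  α_i^2 mod 13 = [4, 3, 9, 1, 9].
  S_2 = Σ v_i α_i^2 r_i = 3·4·2 + 7·3·12 + 4·9·1 + 1·1·7 + 11·9·10 = 1309 ≡ 9.
  S = (3, 1, 9) ≠ 0, so r is not a codeword (an error is present).
Step 3: locate the error. For a single error e at position i, S_ℓ = v_i·e·α_i^ℓ, so α_err = S_1/S_0.
  S_0^{−1} = 3^{−1} = 9 (mod 13), so α_err = 1·9 = 9 ≡ 9 = α_2. Error position i = 2.
  Consistency check: S_2/S_1 = 9·1 = 9 ≡ 9 = α_err ✓ (single-error assumption holds).
Step 4: error magnitude e = S_0/v_2 = S_0·∏_{j≠2}(α_2 − α_j) = 3·2 = 6 ≡ 6 (mod 13).
Step 5: correct position 2: c_2 = r_2 − e = 12 − 6 ≡ 6 (mod 13). Hence c = [2, 6, 1, 7, 10].
  Check: interpolating c through the α_i gives m(x) = 12 + 8·x (degree < 2) with m(α_i) = c_i for every i, so c is indeed a codeword.


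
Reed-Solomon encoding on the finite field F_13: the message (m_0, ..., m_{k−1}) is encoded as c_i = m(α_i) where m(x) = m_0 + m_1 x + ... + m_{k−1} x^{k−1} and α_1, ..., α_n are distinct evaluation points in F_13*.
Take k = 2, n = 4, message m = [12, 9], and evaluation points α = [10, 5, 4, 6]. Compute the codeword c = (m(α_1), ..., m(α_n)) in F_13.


c = [11, 5, 9, 1]

Message polynomial: m(x) = 12 + 9·x (mod 13).
For each evaluation point α_i, compute m(α_i) mod 13:
  α_1 = 10: Horner steps 9 → 11, so m(10) = 11.
  α_2 = 5: Horner steps 9 → 5, so m(5) = 5.
  α_3 = 4: Horner steps 9 → 9, so m(4) = 9.
  α_4 = 6: Horner steps 9 → 1, so m(6) = 1.
Codeword c = [11, 5, 9, 1] ∈ F_13^4.


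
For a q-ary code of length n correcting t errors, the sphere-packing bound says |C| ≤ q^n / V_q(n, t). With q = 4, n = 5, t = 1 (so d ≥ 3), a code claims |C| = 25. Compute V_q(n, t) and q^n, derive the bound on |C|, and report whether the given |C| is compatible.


V_q(n, t) = 16, q^n = 1024, Hamming bound = 64, |C| = 25 ≤ bound (satisfied).

Step 1: Compute V_q(n, t) = Σ_{j=0}^1 C(n, j) (q−1)^j.
  j = 0: C(5,0)·(3)^0 = 1·1 = 1.
  j = 1: C(5,1)·(3)^1 = 5·3 = 15.
  V_q(n, t) = 1 + 15 = 16.
Step 2: q^n = 4^5 = 1024.
Step 3: Hamming bound ⌊q^n / V_q(n,t)⌋ = ⌊1024/16⌋ = 64.
Step 4: Compare |C| = 25 to 64: satisfied.
The claimed |C| lies below the Hamming bound.


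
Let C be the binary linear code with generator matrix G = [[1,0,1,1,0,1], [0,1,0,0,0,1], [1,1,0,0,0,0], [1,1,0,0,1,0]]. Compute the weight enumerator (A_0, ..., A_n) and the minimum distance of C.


Weight distribution: A_0 = 1, A_1 = 1, A_2 = 4, A_3 = 4, A_4 = 3, A_5 = 3. Minimum distance d = 1.

Enumerate all 2^4 = 16 messages m ∈ F_2^4.
For each, compute codeword c = mG in F_2^6, then tally its weight.
  m = 0000 → c = 000000, weight = 0.
  m = 1000 → c = 101101, weight = 4.
  m = 0100 → c = 010001, weight = 2.
  m = 1100 → c = 111100, weight = 4.
  m = 0010 → c = 110000, weight = 2.
  m = 1010 → c = 011101, weight = 4.
  m = 0110 → c = 100001, weight = 2.
  m = 1110 → c = 001100, weight = 2.
  m = 0001 → c = 110010, weight = 3.
  m = 1001 → c = 011111, weight = 5.
  m = 0101 → c = 100011, weight = 3.
  m = 1101 → c = 001110, weight = 3.
  m = 0011 → c = 000010, weight = 1.
  m = 1011 → c = 101111, weight = 5.
  m = 0111 → c = 010011, weight = 3.
  m = 1111 → c = 111110, weight = 5.
Tally weights:
  weight 0: 1 codewords.
  weight 1: 1 codewords.
  weight 2: 4 codewords.
  weight 3: 4 codewords.
  weight 4: 3 codewords.
  weight 5: 3 codewords.
Minimum distance d = smallest w > 0 with A_w > 0 = 1.
Sanity: Σ A_w = 16 = 2^4 = 16 ✓.


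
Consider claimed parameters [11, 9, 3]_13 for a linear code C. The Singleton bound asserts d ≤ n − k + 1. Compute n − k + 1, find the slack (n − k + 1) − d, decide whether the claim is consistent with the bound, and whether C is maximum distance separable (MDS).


Singleton RHS = n − k + 1 = 3, slack = 0, bound satisfied, MDS.

Singleton bound: d ≤ n − k + 1.
Here n = 11, k = 9, so n − k + 1 = 3.
Given d = 3, check d ≤ 3: YES.
Slack = (n − k + 1) − d = 0.
The code is MDS (slack = 0).
Description: the claimed parameters are [11, 9, 3]_13; such a code would be MDS (meets Singleton bound).


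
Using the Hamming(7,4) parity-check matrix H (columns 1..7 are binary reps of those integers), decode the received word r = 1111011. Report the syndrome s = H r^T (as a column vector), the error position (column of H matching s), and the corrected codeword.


s = (1, 0, 1)^T, error position = 5, corrected codeword c = 1111111

Compute s = H r^T mod 2 one row at a time:
  s_1 = 1 + 0 + 1 + 1 = 3 ≡ 1 (mod 2).
  s_2 = 1 + 1 + 1 + 1 = 4 ≡ 0 (mod 2).
  s_3 = 1 + 1 + 0 + 1 = 3 ≡ 1 (mod 2).
s = (1, 0, 1)^T — this equals column 5 of H (binary 101), so error is at position 5.
Correct: flip bit 5 of r = 1111011 to get c = 1111111.


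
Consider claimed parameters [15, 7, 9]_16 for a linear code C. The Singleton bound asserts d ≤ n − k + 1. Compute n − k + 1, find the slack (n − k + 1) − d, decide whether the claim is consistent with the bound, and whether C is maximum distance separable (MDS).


Singleton RHS = n − k + 1 = 9, slack = 0, bound satisfied, MDS.

Singleton bound: d ≤ n − k + 1.
Here n = 15, k = 7, so n − k + 1 = 9.
Given d = 9, check d ≤ 9: YES.
Slack = (n − k + 1) − d = 0.
The code is MDS (slack = 0).
Description: the claimed parameters are [15, 7, 9]_16; such a code would be MDS (meets Singleton bound).


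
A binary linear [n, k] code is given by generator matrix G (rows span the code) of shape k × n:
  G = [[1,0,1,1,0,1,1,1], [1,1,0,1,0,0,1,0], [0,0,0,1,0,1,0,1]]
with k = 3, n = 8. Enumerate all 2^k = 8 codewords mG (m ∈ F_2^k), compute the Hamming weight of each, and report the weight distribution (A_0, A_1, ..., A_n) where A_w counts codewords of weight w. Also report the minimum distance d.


Weight distribution: A_0 = 1, A_3 = 3, A_4 = 2, A_5 = 1, A_6 = 1. Minimum distance d = 3.

Enumerate all 2^3 = 8 messages m ∈ F_2^3.
For each, compute codeword c = mG in F_2^8, then tally its weight.
  m = 000 → c = 00000000, weight = 0.
  m = 100 → c = 10110111, weight = 6.
  m = 010 → c = 11010010, weight = 4.
  m = 110 → c = 01100101, weight = 4.
  m = 001 → c = 00010101, weight = 3.
  m = 101 → c = 10100010, weight = 3.
  m = 011 → c = 11000111, weight = 5.
  m = 111 → c = 01110000, weight = 3.
Tally weights:
  weight 0: 1 codewords.
  weight 3: 3 codewords.
  weight 4: 2 codewords.
  weight 5: 1 codewords.
  weight 6: 1 codewords.
Minimum distance d = smallest w > 0 with A_w > 0 = 3.
Sanity: Σ A_w = 8 = 2^3 = 8 ✓.


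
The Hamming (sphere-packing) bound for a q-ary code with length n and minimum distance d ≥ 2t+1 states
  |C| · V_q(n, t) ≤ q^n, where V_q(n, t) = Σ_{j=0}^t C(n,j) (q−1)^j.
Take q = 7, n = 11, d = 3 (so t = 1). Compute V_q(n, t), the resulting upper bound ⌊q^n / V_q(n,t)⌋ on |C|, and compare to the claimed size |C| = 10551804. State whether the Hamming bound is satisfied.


V_q(n, t) = 67, q^n = 1977326743, Hamming bound = 29512339, |C| = 10551804 ≤ bound (satisfied).

Step 1: Compute V_q(n, t) = Σ_{j=0}^1 C(n, j) (q−1)^j.
  j = 0: C(11,0)·(6)^0 = 1·1 = 1.
  j = 1: C(11,1)·(6)^1 = 11·6 = 66.
  V_q(n, t) = 1 + 66 = 67.
Step 2: q^n = 7^11 = 1977326743.
Step 3: Hamming bound ⌊q^n / V_q(n,t)⌋ = ⌊1977326743/67⌋ = 29512339.
Step 4: Compare |C| = 10551804 to 29512339: satisfied.
The claimed |C| lies below the Hamming bound.


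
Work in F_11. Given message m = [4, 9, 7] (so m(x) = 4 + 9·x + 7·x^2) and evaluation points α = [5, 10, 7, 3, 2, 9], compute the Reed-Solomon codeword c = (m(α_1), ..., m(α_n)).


c = [4, 2, 3, 6, 6, 3]

Message polynomial: m(x) = 4 + 9·x + 7·x^2 (mod 11).
For each evaluation point α_i, compute m(α_i) mod 11:
  α_1 = 5: Horner steps 7 → 0 → 4, so m(5) = 4.
  α_2 = 10: Horner steps 7 → 2 → 2, so m(10) = 2.
  α_3 = 7: Horner steps 7 → 3 → 3, so m(7) = 3.
  α_4 = 3: Horner steps 7 → 8 → 6, so m(3) = 6.
  α_5 = 2: Horner steps 7 → 1 → 6, so m(2) = 6.
  α_6 = 9: Horner steps 7 → 6 → 3, so m(9) = 3.
Codeword c = [4, 2, 3, 6, 6, 3] ∈ F_11^6.


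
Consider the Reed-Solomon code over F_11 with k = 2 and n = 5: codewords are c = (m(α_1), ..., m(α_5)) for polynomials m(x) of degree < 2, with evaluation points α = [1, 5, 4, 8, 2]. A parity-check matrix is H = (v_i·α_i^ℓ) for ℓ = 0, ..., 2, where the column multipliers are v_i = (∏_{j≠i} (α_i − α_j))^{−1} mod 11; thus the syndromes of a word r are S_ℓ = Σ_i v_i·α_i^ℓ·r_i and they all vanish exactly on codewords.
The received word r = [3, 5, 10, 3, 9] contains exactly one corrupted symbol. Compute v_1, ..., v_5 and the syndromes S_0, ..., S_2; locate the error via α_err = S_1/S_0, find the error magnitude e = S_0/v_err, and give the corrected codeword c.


S = (10, 3, 2), error at position 4, error magnitude e = 2, c = [3, 5, 10, 1, 9].

Step 1: column multipliers v_i = (∏_{j≠i}(α_i − α_j))^{−1} mod 11.
  i = 1 (α = 1): (1−5)(1−4)(1−8)(1−2) = (−4)·(−3)·(−7)·(−1) = 84 ≡ 7, so v_1 = 7^{−1} = 8 (mod 11).
  i = 2 (α = 5): (5−1)(5−4)(5−8)(5−2) = 4·1·(−3)·3 = −36 ≡ 8, so v_2 = 8^{−1} = 7 (mod 11).
  i = 3 (α = 4): (4−1)(4−5)(4−8)(4−2) = 3·(−1)·(−4)·2 = 24 ≡ 2, so v_3 = 2^{−1} = 6 (mod 11).
  i = 4 (α = 8): (8−1)(8−5)(8−4)(8−2) = 7·3·4·6 = 504 ≡ 9, so v_4 = 9^{−1} = 5 (mod 11).
  i = 5 (α = 2): (2−1)(2−5)(2−4)(2−8) = 1·(−3)·(−2)·(−6) = −36 ≡ 8, so v_5 = 8^{−1} = 7 (mod 11).
  v = [8, 7, 6, 5, 7].
Step 2: syndromes of r = [3, 5, 10, 3, 9] (all sums mod 11).
  S_0 = Σ v_i r_i = 8·3 + 7·5 + 6·10 + 5·3 + 7·9 = 197 ≡ 10.
  S_1 = Σ v_i α_i r_i = 8·1·3 + 7·5·5 + 6·4·10 + 5·8·3 + 7·2·9 = 685 ≡ 3.
  α_i^2 mod 11 = [1, 3, 5, 9, 4].
  S_2 = Σ v_i α_i^2 r_i = 8·1·3 + 7·3·5 + 6·5·10 + 5·9·3 + 7·4·9 = 816 ≡ 2.
  S = (10, 3, 2) ≠ 0, so r is not a codeword (an error is present).
Step 3: locate the error. For a single error e at position i, S_ℓ = v_i·e·α_i^ℓ, so α_err = S_1/S_0.
  S_0^{−1} = 10^{−1} = 10 (mod 11), so α_err = 3·10 = 30 ≡ 8 = α_4. Error position i = 4.
  Consistency check: S_2/S_1 = 2·4 = 8 ≡ 8 = α_err ✓ (single-error assumption holds).
Step 4: error magnitude e = S_0/v_4 = S_0·∏_{j≠4}(α_4 − α_j) = 10·9 = 90 ≡ 2 (mod 11).
Step 5: correct position 4: c_4 = r_4 − e = 3 − 2 ≡ 1 (mod 11). Hence c = [3, 5, 10, 1, 9].
  Check: interpolating c through the α_i gives m(x) = 8 + 6·x (degree < 2) with m(α_i) = c_i for every i, so c is indeed a codeword.


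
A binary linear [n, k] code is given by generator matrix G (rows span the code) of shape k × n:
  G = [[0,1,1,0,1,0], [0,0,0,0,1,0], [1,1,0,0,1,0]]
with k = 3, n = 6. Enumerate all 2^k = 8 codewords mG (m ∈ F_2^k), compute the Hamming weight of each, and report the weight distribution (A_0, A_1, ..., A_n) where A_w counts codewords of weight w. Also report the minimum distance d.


Weight distribution: A_0 = 1, A_1 = 1, A_2 = 3, A_3 = 3. Minimum distance d = 1.

Enumerate all 2^3 = 8 messages m ∈ F_2^3.
For each, compute codeword c = mG in F_2^6, then tally its weight.
  m = 000 → c = 000000, weight = 0.
  m = 100 → c = 011010, weight = 3.
  m = 010 → c = 000010, weight = 1.
  m = 110 → c = 011000, weight = 2.
  m = 001 → c = 110010, weight = 3.
  m = 101 → c = 101000, weight = 2.
  m = 011 → c = 110000, weight = 2.
  m = 111 → c = 101010, weight = 3.
Tally weights:
  weight 0: 1 codewords.
  weight 1: 1 codewords.
  weight 2: 3 codewords.
  weight 3: 3 codewords.
Minimum distance d = smallest w > 0 with A_w > 0 = 1.
Sanity: Σ A_w = 8 = 2^3 = 8 ✓.


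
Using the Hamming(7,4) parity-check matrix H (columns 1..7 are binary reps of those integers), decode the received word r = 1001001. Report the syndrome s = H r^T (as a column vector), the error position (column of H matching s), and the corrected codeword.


s = (0, 1, 0)^T, error position = 2, corrected codeword c = 1101001

Compute s = H r^T mod 2 one row at a time:
  s_1 = 1 + 0 + 0 + 1 = 2 ≡ 0 (mod 2).
  s_2 = 0 + 0 + 0 + 1 = 1 ≡ 1 (mod 2).
  s_3 = 1 + 0 + 0 + 1 = 2 ≡ 0 (mod 2).
s = (0, 1, 0)^T — this equals column 2 of H (binary 010), so error is at position 2.
Correct: flip bit 2 of r = 1001001 to get c = 1101001.


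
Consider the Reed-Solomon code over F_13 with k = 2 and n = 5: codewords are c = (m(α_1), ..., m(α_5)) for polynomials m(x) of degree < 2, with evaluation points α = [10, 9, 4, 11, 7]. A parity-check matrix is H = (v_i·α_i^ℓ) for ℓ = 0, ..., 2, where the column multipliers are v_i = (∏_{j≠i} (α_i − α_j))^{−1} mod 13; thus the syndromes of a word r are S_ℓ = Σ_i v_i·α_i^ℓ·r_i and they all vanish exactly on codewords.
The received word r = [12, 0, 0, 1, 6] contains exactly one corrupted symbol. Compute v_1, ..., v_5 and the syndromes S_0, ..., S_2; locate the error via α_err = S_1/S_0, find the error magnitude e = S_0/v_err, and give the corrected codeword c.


S = (6, 2, 5), error at position 2, error magnitude e = 3, c = [12, 10, 0, 1, 6].

Step 1: column multipliers v_i = (∏_{j≠i}(α_i − α_j))^{−1} mod 13.
  i = 1 (α = 10): (10−9)(10−4)(10−11)(10−7) = 1·6·(−1)·3 = −18 ≡ 8, so v_1 = 8^{−1} = 5 (mod 13).
  i = 2 (α = 9): (9−10)(9−4)(9−11)(9−7) = (−1)·5·(−2)·2 = 20 ≡ 7, so v_2 = 7^{−1} = 2 (mod 13).
  i = 3 (α = 4): (4−10)(4−9)(4−11)(4−7) = (−6)·(−5)·(−7)·(−3) = 630 ≡ 6, so v_3 = 6^{−1} = 11 (mod 13).
  i = 4 (α = 11): (11−10)(11−9)(11−4)(11−7) = 1·2·7·4 = 56 ≡ 4, so v_4 = 4^{−1} = 10 (mod 13).
  i = 5 (α = 7): (7−10)(7−9)(7−4)(7−11) = (−3)·(−2)·3·(−4) = −72 ≡ 6, so v_5 = 6^{−1} = 11 (mod 13).
  v = [5, 2, 11, 10, 11].
Step 2: syndromes of r = [12, 0, 0, 1, 6] (all sums mod 13).
  S_0 = Σ v_i r_i = 5·12 + 2·0 + 11·0 + 10·1 + 11·6 = 136 ≡ 6.
  S_1 = Σ v_i α_i r_i = 5·10·12 + 2·9·0 + 11·4·0 + 10·11·1 + 11·7·6 = 1172 ≡ 2.
  α_i^2 mod 13 = [9, 3, 3, 4, 10].
  S_2 = Σ v_i α_i^2 r_i = 5·9·12 + 2·3·0 + 11·3·0 + 10·4·1 + 11·10·6 = 1240 ≡ 5.
  S = (6, 2, 5) ≠ 0, so r is not a codeword (an error is present).
Step 3: locate the error. For a single error e at position i, S_ℓ = v_i·e·α_i^ℓ, so α_err = S_1/S_0.
  S_0^{−1} = 6^{−1} = 11 (mod 13), so α_err = 2·11 = 22 ≡ 9 = α_2. Error position i = 2.
  Consistency check: S_2/S_1 = 5·7 = 35 ≡ 9 = α_err ✓ (single-error assumption holds).
Step 4: error magnitude e = S_0/v_2 = S_0·∏_{j≠2}(α_2 − α_j) = 6·7 = 42 ≡ 3 (mod 13).
Step 5: correct position 2: c_2 = r_2 − e = 0 − 3 ≡ 10 (mod 13). Hence c = [12, 10, 0, 1, 6].
  Check: interpolating c through the α_i gives m(x) = 5 + 2·x (degree < 2) with m(α_i) = c_i for every i, so c is indeed a codeword.


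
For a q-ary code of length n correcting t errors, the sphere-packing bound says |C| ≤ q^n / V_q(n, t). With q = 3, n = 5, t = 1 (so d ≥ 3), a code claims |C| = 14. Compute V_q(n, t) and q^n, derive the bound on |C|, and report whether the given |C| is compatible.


V_q(n, t) = 11, q^n = 243, Hamming bound = 22, |C| = 14 ≤ bound (satisfied).

Step 1: Compute V_q(n, t) = Σ_{j=0}^1 C(n, j) (q−1)^j.
  j = 0: C(5,0)·(2)^0 = 1·1 = 1.
  j = 1: C(5,1)·(2)^1 = 5·2 = 10.
  V_q(n, t) = 1 + 10 = 11.
Step 2: q^n = 3^5 = 243.
Step 3: Hamming bound ⌊q^n / V_q(n,t)⌋ = ⌊243/11⌋ = 22.
Step 4: Compare |C| = 14 to 22: satisfied.
The claimed |C| lies below the Hamming bound.


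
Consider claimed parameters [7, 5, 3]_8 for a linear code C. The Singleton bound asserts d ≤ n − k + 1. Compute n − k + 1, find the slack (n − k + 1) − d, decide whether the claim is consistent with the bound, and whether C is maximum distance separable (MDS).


Singleton RHS = n − k + 1 = 3, slack = 0, bound satisfied, MDS.

Singleton bound: d ≤ n − k + 1.
Here n = 7, k = 5, so n − k + 1 = 3.
Given d = 3, check d ≤ 3: YES.
Slack = (n − k + 1) − d = 0.
The code is MDS (slack = 0).
Description: the claimed parameters are [7, 5, 3]_8; such a code would be MDS (meets Singleton bound).


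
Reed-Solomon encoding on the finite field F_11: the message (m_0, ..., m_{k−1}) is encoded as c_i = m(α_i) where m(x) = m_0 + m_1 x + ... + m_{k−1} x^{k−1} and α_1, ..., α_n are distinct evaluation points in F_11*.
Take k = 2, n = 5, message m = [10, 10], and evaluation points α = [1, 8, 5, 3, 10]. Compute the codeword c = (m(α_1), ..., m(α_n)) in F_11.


c = [9, 2, 5, 7, 0]

Message polynomial: m(x) = 10 + 10·x (mod 11).
For each evaluation point α_i, compute m(α_i) mod 11:
  α_1 = 1: Horner steps 10 → 9, so m(1) = 9.
  α_2 = 8: Horner steps 10 → 2, so m(8) = 2.
  α_3 = 5: Horner steps 10 → 5, so m(5) = 5.
  α_4 = 3: Horner steps 10 → 7, so m(3) = 7.
  α_5 = 10: Horner steps 10 → 0, so m(10) = 0.
Codeword c = [9, 2, 5, 7, 0] ∈ F_11^5.


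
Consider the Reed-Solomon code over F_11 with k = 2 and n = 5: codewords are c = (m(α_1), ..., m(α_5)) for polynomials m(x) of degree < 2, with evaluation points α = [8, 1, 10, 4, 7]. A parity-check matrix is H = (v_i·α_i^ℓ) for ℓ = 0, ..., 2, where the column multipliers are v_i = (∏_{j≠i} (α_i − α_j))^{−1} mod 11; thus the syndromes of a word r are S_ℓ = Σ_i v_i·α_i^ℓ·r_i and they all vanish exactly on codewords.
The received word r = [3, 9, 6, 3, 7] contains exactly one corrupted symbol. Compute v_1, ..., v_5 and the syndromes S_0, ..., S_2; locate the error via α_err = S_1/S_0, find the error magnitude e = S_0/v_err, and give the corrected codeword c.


S = (7, 6, 2), error at position 4, error magnitude e = 6, c = [3, 9, 6, 8, 7].

Step 1: column multipliers v_i = (∏_{j≠i}(α_i − α_j))^{−1} mod 11.
  i = 1 (α = 8): (8−1)(8−10)(8−4)(8−7) = 7·(−2)·4·1 = −56 ≡ 10, so v_1 = 10^{−1} = 10 (mod 11).
  i = 2 (α = 1): (1−8)(1−10)(1−4)(1−7) = (−7)·(−9)·(−3)·(−6) = 1134 ≡ 1, so v_2 = 1^{−1} = 1 (mod 11).
  i = 3 (α = 10): (10−8)(10−1)(10−4)(10−7) = 2·9·6·3 = 324 ≡ 5, so v_3 = 5^{−1} = 9 (mod 11).
  i = 4 (α = 4): (4−8)(4−1)(4−10)(4−7) = (−4)·3·(−6)·(−3) = −216 ≡ 4, so v_4 = 4^{−1} = 3 (mod 11).
  i = 5 (α = 7): (7−8)(7−1)(7−10)(7−4) = (−1)·6·(−3)·3 = 54 ≡ 10, so v_5 = 10^{−1} = 10 (mod 11).
  v = [10, 1, 9, 3, 10].
Step 2: syndromes of r = [3, 9, 6, 3, 7] (all sums mod 11).
  S_0 = Σ v_i r_i = 10·3 + 1·9 + 9·6 + 3·3 + 10·7 = 172 ≡ 7.
  S_1 = Σ v_i α_i r_i = 10·8·3 + 1·1·9 + 9·10·6 + 3·4·3 + 10·7·7 = 1315 ≡ 6.
  α_i^2 mod 11 = [9, 1, 1, 5, 5].
  S_2 = Σ v_i α_i^2 r_i = 10·9·3 + 1·1·9 + 9·1·6 + 3·5·3 + 10·5·7 = 728 ≡ 2.
  S = (7, 6, 2) ≠ 0, so r is not a codeword (an error is present).
Step 3: locate the error. For a single error e at position i, S_ℓ = v_i·e·α_i^ℓ, so α_err = S_1/S_0.
  S_0^{−1} = 7^{−1} = 8 (mod 11), so α_err = 6·8 = 48 ≡ 4 = α_4. Error position i = 4.
  Consistency check: S_2/S_1 = 2·2 = 4 ≡ 4 = α_err ✓ (single-error assumption holds).
Step 4: error magnitude e = S_0/v_4 = S_0·∏_{j≠4}(α_4 − α_j) = 7·4 = 28 ≡ 6 (mod 11).
Step 5: correct position 4: c_4 = r_4 − e = 3 − 6 ≡ 8 (mod 11). Hence c = [3, 9, 6, 8, 7].
  Check: interpolating c through the α_i gives m(x) = 2 + 7·x (degree < 2) with m(α_i) = c_i for every i, so c is indeed a codeword.


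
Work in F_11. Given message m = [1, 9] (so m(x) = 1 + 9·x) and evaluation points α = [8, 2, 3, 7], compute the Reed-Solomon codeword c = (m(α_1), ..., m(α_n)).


c = [7, 8, 6, 9]

Message polynomial: m(x) = 1 + 9·x (mod 11).
For each evaluation point α_i, compute m(α_i) mod 11:
  α_1 = 8: Horner steps 9 → 7, so m(8) = 7.
  α_2 = 2: Horner steps 9 → 8, so m(2) = 8.
  α_3 = 3: Horner steps 9 → 6, so m(3) = 6.
  α_4 = 7: Horner steps 9 → 9, so m(7) = 9.
Codeword c = [7, 8, 6, 9] ∈ F_11^4.


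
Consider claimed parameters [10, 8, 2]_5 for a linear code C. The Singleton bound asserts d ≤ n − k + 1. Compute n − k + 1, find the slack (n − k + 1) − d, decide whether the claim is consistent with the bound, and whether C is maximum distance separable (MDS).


Singleton RHS = n − k + 1 = 3, slack = 1, bound satisfied, not MDS.

Singleton bound: d ≤ n − k + 1.
Here n = 10, k = 8, so n − k + 1 = 3.
Given d = 2, check d ≤ 3: YES.
Slack = (n − k + 1) − d = 1.
The code is NOT MDS (slack = 1 > 0).
Description: the claimed parameters are [10, 8, 2]_5; such a code would be non-MDS.


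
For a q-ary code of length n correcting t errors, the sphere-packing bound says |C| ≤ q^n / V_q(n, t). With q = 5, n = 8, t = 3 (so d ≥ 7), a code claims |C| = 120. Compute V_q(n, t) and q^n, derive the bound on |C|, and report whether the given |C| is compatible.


V_q(n, t) = 4065, q^n = 390625, Hamming bound = 96, |C| = 120 > bound (violated).

Step 1: Compute V_q(n, t) = Σ_{j=0}^3 C(n, j) (q−1)^j.
  j = 0: C(8,0)·(4)^0 = 1·1 = 1.
  j = 1: C(8,1)·(4)^1 = 8·4 = 32.
  j = 2: C(8,2)·(4)^2 = 28·16 = 448.
  j = 3: C(8,3)·(4)^3 = 56·64 = 3584.
  V_q(n, t) = 1 + 32 + 448 + 3584 = 4065.
Step 2: q^n = 5^8 = 390625.
Step 3: Hamming bound ⌊q^n / V_q(n,t)⌋ = ⌊390625/4065⌋ = 96.
Step 4: Compare |C| = 120 to 96: violated.
The claimed |C| lies above the Hamming bound, so no 5-ary code of length 8 with d ≥ 7 can have 120 codewords.


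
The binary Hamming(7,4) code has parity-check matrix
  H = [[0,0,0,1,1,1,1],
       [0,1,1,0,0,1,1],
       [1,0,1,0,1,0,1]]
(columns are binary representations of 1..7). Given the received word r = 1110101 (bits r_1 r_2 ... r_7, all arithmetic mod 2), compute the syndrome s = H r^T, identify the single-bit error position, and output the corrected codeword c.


s = (0, 1, 0)^T, error position = 2, corrected codeword c = 1010101

Compute s = H r^T mod 2 one row at a time:
  s_1 = 0 + 1 + 0 + 1 = 2 ≡ 0 (mod 2).
  s_2 = 1 + 1 + 0 + 1 = 3 ≡ 1 (mod 2).
  s_3 = 1 + 1 + 1 + 1 = 4 ≡ 0 (mod 2).
s = (0, 1, 0)^T — this equals column 2 of H (binary 010), so error is at position 2.
Correct: flip bit 2 of r = 1110101 to get c = 1010101.


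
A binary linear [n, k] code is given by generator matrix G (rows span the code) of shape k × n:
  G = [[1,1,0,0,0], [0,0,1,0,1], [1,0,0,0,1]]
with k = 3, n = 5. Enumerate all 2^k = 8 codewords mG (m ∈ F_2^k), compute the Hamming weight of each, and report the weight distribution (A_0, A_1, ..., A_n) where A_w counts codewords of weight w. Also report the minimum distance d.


Weight distribution: A_0 = 1, A_2 = 6, A_4 = 1. Minimum distance d = 2.

Enumerate all 2^3 = 8 messages m ∈ F_2^3.
For each, compute codeword c = mG in F_2^5, then tally its weight.
  m = 000 → c = 00000, weight = 0.
  m = 100 → c = 11000, weight = 2.
  m = 010 → c = 00101, weight = 2.
  m = 110 → c = 11101, weight = 4.
  m = 001 → c = 10001, weight = 2.
  m = 101 → c = 01001, weight = 2.
  m = 011 → c = 10100, weight = 2.
  m = 111 → c = 01100, weight = 2.
Tally weights:
  weight 0: 1 codewords.
  weight 2: 6 codewords.
  weight 4: 1 codewords.
Minimum distance d = smallest w > 0 with A_w > 0 = 2.
Sanity: Σ A_w = 8 = 2^3 = 8 ✓.


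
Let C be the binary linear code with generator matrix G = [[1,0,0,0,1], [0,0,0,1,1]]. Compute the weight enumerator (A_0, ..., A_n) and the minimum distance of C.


Weight distribution: A_0 = 1, A_2 = 3. Minimum distance d = 2.

Enumerate all 2^2 = 4 messages m ∈ F_2^2.
For each, compute codeword c = mG in F_2^5, then tally its weight.
  m = 00 → c = 00000, weight = 0.
  m = 10 → c = 10001, weight = 2.
  m = 01 → c = 00011, weight = 2.
  m = 11 → c = 10010, weight = 2.
Tally weights:
  weight 0: 1 codewords.
  weight 2: 3 codewords.
Minimum distance d = smallest w > 0 with A_w > 0 = 2.
Sanity: Σ A_w = 4 = 2^2 = 4 ✓.


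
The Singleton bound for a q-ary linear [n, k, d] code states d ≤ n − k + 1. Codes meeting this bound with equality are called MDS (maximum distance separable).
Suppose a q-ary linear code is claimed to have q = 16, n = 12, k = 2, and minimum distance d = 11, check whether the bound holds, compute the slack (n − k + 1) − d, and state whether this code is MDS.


Singleton RHS = n − k + 1 = 11, slack = 0, bound satisfied, MDS.

Singleton bound: d ≤ n − k + 1.
Here n = 12, k = 2, so n − k + 1 = 11.
Given d = 11, check d ≤ 11: YES.
Slack = (n − k + 1) − d = 0.
The code is MDS (slack = 0).
Description: the claimed parameters are [12, 2, 11]_16; such a code would be MDS (meets Singleton bound).


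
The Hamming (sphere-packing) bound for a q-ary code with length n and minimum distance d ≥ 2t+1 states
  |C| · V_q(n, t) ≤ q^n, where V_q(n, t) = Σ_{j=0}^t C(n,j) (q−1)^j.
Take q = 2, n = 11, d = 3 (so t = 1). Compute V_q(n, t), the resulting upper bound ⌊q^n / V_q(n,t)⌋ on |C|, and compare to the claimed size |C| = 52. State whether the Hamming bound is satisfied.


V_q(n, t) = 12, q^n = 2048, Hamming bound = 170, |C| = 52 ≤ bound (satisfied).

Step 1: Compute V_q(n, t) = Σ_{j=0}^1 C(n, j) (q−1)^j.
  j = 0: C(11,0)·(1)^0 = 1·1 = 1.
  j = 1: C(11,1)·(1)^1 = 11·1 = 11.
  V_q(n, t) = 1 + 11 = 12.
Step 2: q^n = 2^11 = 2048.
Step 3: Hamming bound ⌊q^n / V_q(n,t)⌋ = ⌊2048/12⌋ = 170.
Step 4: Compare |C| = 52 to 170: satisfied.
The claimed |C| lies below the Hamming bound.


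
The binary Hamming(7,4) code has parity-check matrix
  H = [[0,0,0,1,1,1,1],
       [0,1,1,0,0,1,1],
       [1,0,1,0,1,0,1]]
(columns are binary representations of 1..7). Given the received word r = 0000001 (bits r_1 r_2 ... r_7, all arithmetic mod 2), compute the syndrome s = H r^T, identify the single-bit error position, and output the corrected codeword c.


s = (1, 1, 1)^T, error position = 7, corrected codeword c = 0000000

Compute s = H r^T mod 2 one row at a time:
  s_1 = 0 + 0 + 0 + 1 = 1 ≡ 1 (mod 2).
  s_2 = 0 + 0 + 0 + 1 = 1 ≡ 1 (mod 2).
  s_3 = 0 + 0 + 0 + 1 = 1 ≡ 1 (mod 2).
s = (1, 1, 1)^T — this equals column 7 of H (binary 111), so error is at position 7.
Correct: flip bit 7 of r = 0000001 to get c = 0000000.


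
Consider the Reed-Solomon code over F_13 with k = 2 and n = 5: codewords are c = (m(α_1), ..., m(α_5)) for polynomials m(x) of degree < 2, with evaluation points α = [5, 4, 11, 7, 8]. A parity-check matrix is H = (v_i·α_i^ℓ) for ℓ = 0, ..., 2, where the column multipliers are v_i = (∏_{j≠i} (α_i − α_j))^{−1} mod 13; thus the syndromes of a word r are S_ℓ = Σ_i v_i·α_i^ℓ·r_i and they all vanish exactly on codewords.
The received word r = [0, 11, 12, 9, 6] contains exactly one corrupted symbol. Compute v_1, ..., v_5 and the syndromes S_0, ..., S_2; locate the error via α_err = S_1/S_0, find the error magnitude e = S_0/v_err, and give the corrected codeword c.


S = (4, 2, 1), error at position 4, error magnitude e = 5, c = [0, 11, 12, 4, 6].

Step 1: column multipliers v_i = (∏_{j≠i}(α_i − α_j))^{−1} mod 13.
  i = 1 (α = 5): (5−4)(5−11)(5−7)(5−8) = 1·(−6)·(−2)·(−3) = −36 ≡ 3, so v_1 = 3^{−1} = 9 (mod 13).
  i = 2 (α = 4): (4−5)(4−11)(4−7)(4−8) = (−1)·(−7)·(−3)·(−4) = 84 ≡ 6, so v_2 = 6^{−1} = 11 (mod 13).
  i = 3 (α = 11): (11−5)(11−4)(11−7)(11−8) = 6·7·4·3 = 504 ≡ 10, so v_3 = 10^{−1} = 4 (mod 13).
  i = 4 (α = 7): (7−5)(7−4)(7−11)(7−8) = 2·3·(−4)·(−1) = 24 ≡ 11, so v_4 = 11^{−1} = 6 (mod 13).
  i = 5 (α = 8): (8−5)(8−4)(8−11)(8−7) = 3·4·(−3)·1 = −36 ≡ 3, so v_5 = 3^{−1} = 9 (mod 13).
  v = [9, 11, 4, 6, 9].
Step 2: syndromes of r = [0, 11, 12, 9, 6] (all sums mod 13).
  S_0 = Σ v_i r_i = 9·0 + 11·11 + 4·12 + 6·9 + 9·6 = 277 ≡ 4.
  S_1 = Σ v_i α_i r_i = 9·5·0 + 11·4·11 + 4·11·12 + 6·7·9 + 9·8·6 = 1822 ≡ 2.
  α_i^2 mod 13 = [12, 3, 4, 10, 12].
  S_2 = Σ v_i α_i^2 r_i = 9·12·0 + 11·3·11 + 4·4·12 + 6·10·9 + 9·12·6 = 1743 ≡ 1.
  S = (4, 2, 1) ≠ 0, so r is not a codeword (an error is present).
Step 3: locate the error. For a single error e at position i, S_ℓ = v_i·e·α_i^ℓ, so α_err = S_1/S_0.
  S_0^{−1} = 4^{−1} = 10 (mod 13), so α_err = 2·10 = 20 ≡ 7 = α_4. Error position i = 4.
  Consistency check: S_2/S_1 = 1·7 = 7 ≡ 7 = α_err ✓ (single-error assumption holds).
Step 4: error magnitude e = S_0/v_4 = S_0·∏_{j≠4}(α_4 − α_j) = 4·11 = 44 ≡ 5 (mod 13).
Step 5: correct position 4: c_4 = r_4 − e = 9 − 5 ≡ 4 (mod 13). Hence c = [0, 11, 12, 4, 6].
  Check: interpolating c through the α_i gives m(x) = 3 + 2·x (degree < 2) with m(α_i) = c_i for every i, so c is indeed a codeword.


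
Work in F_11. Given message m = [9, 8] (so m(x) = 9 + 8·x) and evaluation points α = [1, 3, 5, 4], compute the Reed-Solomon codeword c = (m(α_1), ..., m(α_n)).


c = [6, 0, 5, 8]

Message polynomial: m(x) = 9 + 8·x (mod 11).
For each evaluation point α_i, compute m(α_i) mod 11:
  α_1 = 1: Horner steps 8 → 6, so m(1) = 6.
  α_2 = 3: Horner steps 8 → 0, so m(3) = 0.
  α_3 = 5: Horner steps 8 → 5, so m(5) = 5.
  α_4 = 4: Horner steps 8 → 8, so m(4) = 8.
Codeword c = [6, 0, 5, 8] ∈ F_11^4.


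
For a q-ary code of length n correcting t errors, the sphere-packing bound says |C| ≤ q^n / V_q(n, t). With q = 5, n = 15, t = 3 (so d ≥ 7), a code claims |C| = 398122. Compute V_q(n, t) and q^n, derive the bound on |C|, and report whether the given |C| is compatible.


V_q(n, t) = 30861, q^n = 30517578125, Hamming bound = 988871, |C| = 398122 ≤ bound (satisfied).

Step 1: Compute V_q(n, t) = Σ_{j=0}^3 C(n, j) (q−1)^j.
  j = 0: C(15,0)·(4)^0 = 1·1 = 1.
  j = 1: C(15,1)·(4)^1 = 15·4 = 60.
  j = 2: C(15,2)·(4)^2 = 105·16 = 1680.
  j = 3: C(15,3)·(4)^3 = 455·64 = 29120.
  V_q(n, t) = 1 + 60 + 1680 + 29120 = 30861.
Step 2: q^n = 5^15 = 30517578125.
Step 3: Hamming bound ⌊q^n / V_q(n,t)⌋ = ⌊30517578125/30861⌋ = 988871.
Step 4: Compare |C| = 398122 to 988871: satisfied.
The claimed |C| lies below the Hamming bound.


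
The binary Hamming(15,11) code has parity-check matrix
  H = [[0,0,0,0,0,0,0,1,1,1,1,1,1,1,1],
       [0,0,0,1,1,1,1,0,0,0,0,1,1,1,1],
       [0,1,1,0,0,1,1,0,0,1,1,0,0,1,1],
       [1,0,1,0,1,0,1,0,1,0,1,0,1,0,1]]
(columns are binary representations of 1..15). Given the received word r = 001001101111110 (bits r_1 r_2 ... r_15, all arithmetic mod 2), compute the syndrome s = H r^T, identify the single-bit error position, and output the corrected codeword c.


s = (0, 1, 0, 1)^T, error position = 5, corrected codeword c = 001011101111110

Compute s = H r^T mod 2 one row at a time:
  s_1 = 0 + 1 + 1 + 1 + 1 + 1 + 1 + 0 = 6 ≡ 0 (mod 2).
  s_2 = 0 + 0 + 1 + 1 + 1 + 1 + 1 + 0 = 5 ≡ 1 (mod 2).
  s_3 = 0 + 1 + 1 + 1 + 1 + 1 + 1 + 0 = 6 ≡ 0 (mod 2).
  s_4 = 0 + 1 + 0 + 1 + 1 + 1 + 1 + 0 = 5 ≡ 1 (mod 2).
s = (0, 1, 0, 1)^T — this equals column 5 of H (binary 0101), so error is at position 5.
Correct: flip bit 5 of r = 001001101111110 to get c = 001011101111110.


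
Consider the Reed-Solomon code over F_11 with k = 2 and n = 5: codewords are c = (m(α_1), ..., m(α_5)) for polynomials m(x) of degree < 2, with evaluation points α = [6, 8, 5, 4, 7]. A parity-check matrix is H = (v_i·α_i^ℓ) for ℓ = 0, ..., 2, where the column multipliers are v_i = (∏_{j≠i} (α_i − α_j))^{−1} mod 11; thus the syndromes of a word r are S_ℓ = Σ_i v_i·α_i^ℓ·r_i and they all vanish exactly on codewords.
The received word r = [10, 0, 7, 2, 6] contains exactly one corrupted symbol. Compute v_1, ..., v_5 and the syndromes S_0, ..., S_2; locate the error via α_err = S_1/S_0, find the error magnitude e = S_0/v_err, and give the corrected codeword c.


S = (5, 8, 4), error at position 1, error magnitude e = 9, c = [1, 0, 7, 2, 6].

Step 1: column multipliers v_i = (∏_{j≠i}(α_i − α_j))^{−1} mod 11.
  i = 1 (α = 6): (6−8)(6−5)(6−4)(6−7) = (−2)·1·2·(−1) = 4 ≡ 4, so v_1 = 4^{−1} = 3 (mod 11).
  i = 2 (α = 8): (8−6)(8−5)(8−4)(8−7) = 2·3·4·1 = 24 ≡ 2, so v_2 = 2^{−1} = 6 (mod 11).
  i = 3 (α = 5): (5−6)(5−8)(5−4)(5−7) = (−1)·(−3)·1·(−2) = −6 ≡ 5, so v_3 = 5^{−1} = 9 (mod 11).
  i = 4 (α = 4): (4−6)(4−8)(4−5)(4−7) = (−2)·(−4)·(−1)·(−3) = 24 ≡ 2, so v_4 = 2^{−1} = 6 (mod 11).
  i = 5 (α = 7): (7−6)(7−8)(7−5)(7−4) = 1·(−1)·2·3 = −6 ≡ 5, so v_5 = 5^{−1} = 9 (mod 11).
  v = [3, 6, 9, 6, 9].
Step 2: syndromes of r = [10, 0, 7, 2, 6] (all sums mod 11).
  S_0 = Σ v_i r_i = 3·10 + 6·0 + 9·7 + 6·2 + 9·6 = 159 ≡ 5.
  S_1 = Σ v_i α_i r_i = 3·6·10 + 6·8·0 + 9·5·7 + 6·4·2 + 9·7·6 = 921 ≡ 8.
  α_i^2 mod 11 = [3, 9, 3, 5, 5].
  S_2 = Σ v_i α_i^2 r_i = 3·3·10 + 6·9·0 + 9·3·7 + 6·5·2 + 9·5·6 = 609 ≡ 4.
  S = (5, 8, 4) ≠ 0, so r is not a codeword (an error is present).
Step 3: locate the error. For a single error e at position i, S_ℓ = v_i·e·α_i^ℓ, so α_err = S_1/S_0.
  S_0^{−1} = 5^{−1} = 9 (mod 11), so α_err = 8·9 = 72 ≡ 6 = α_1. Error position i = 1.
  Consistency check: S_2/S_1 = 4·7 = 28 ≡ 6 = α_err ✓ (single-error assumption holds).
Step 4: error magnitude e = S_0/v_1 = S_0·∏_{j≠1}(α_1 − α_j) = 5·4 = 20 ≡ 9 (mod 11).
Step 5: correct position 1: c_1 = r_1 − e = 10 − 9 ≡ 1 (mod 11). Hence c = [1, 0, 7, 2, 6].
  Check: interpolating c through the α_i gives m(x) = 4 + 5·x (degree < 2) with m(α_i) = c_i for every i, so c is indeed a codeword.


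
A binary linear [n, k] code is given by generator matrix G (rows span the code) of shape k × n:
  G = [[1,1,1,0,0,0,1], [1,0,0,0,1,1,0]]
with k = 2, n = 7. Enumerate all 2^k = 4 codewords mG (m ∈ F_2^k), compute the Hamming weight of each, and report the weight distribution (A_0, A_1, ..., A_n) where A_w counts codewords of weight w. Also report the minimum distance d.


Weight distribution: A_0 = 1, A_3 = 1, A_4 = 1, A_5 = 1. Minimum distance d = 3.

Enumerate all 2^2 = 4 messages m ∈ F_2^2.
For each, compute codeword c = mG in F_2^7, then tally its weight.
  m = 00 → c = 0000000, weight = 0.
  m = 10 → c = 1110001, weight = 4.
  m = 01 → c = 1000110, weight = 3.
  m = 11 → c = 0110111, weight = 5.
Tally weights:
  weight 0: 1 codewords.
  weight 3: 1 codewords.
  weight 4: 1 codewords.
  weight 5: 1 codewords.
Minimum distance d = smallest w > 0 with A_w > 0 = 3.
Sanity: Σ A_w = 4 = 2^2 = 4 ✓.


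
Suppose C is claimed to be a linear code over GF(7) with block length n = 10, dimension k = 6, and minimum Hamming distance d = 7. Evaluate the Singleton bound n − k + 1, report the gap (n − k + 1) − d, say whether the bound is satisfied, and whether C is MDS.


Singleton RHS = n − k + 1 = 5, slack = -2, bound violated (no such code; not MDS).

Singleton bound: d ≤ n − k + 1.
Here n = 10, k = 6, so n − k + 1 = 5.
Given d = 7, check d ≤ 5: NO.
Slack = (n − k + 1) − d = -2.
The slack is negative: d = 7 exceeds n − k + 1 = 5 by 2, so the Singleton bound is violated and no linear [10, 6, 7]_7 code can exist. In particular it is not MDS (MDS requires d = n − k + 1 exactly).
Description: the claimed parameters are [10, 6, 7]_7; such a code would be impossible (violates the Singleton bound).
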